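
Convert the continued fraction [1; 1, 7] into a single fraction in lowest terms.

15/8

Collapse the nested fraction from the inside out:
Start with 7.
1 + 1/(7/1) = 1 + 1/7 = 8/7
1 + 1/(8/7) = 1 + 7/8 = 15/8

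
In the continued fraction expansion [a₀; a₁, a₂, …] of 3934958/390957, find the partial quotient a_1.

15

⌊3934958/390957⌋ = 10, remainder 25388
⌊390957/25388⌋ = 15, remainder 10137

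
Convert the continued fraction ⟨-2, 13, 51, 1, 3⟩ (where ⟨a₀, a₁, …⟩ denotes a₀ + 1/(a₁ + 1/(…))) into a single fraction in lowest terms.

Start with 3.
1 + 1/(3/1) = 1 + 1/3 = 4/3
51 + 1/(4/3) = 51 + 3/4 = 207/4
13 + 1/(207/4) = 13 + 4/207 = 2695/207
-2 + 1/(2695/207) = -2 + 207/2695 = -5183/2695

-5183/2695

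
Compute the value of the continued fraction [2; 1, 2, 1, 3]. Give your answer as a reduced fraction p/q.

41/15

Collapse the nested fraction from the inside out:
Start with 3.
1 + 1/(3/1) = 1 + 1/3 = 4/3
2 + 1/(4/3) = 2 + 3/4 = 11/4
1 + 1/(11/4) = 1 + 4/11 = 15/11
2 + 1/(15/11) = 2 + 11/15 = 41/15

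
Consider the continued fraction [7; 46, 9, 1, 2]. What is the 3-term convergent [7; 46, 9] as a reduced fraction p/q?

2914/415

Compute successive convergents:
a_0 = 7: 7/1
a_1 = 46: 323/46
a_2 = 9: 2914/415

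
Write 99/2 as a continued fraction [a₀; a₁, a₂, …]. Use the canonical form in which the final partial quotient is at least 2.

[49; 2]

⌊99/2⌋ = 49, remainder 1
⌊2/1⌋ = 2, remainder 0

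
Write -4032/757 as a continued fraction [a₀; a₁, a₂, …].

[-6; 1, 2, 15, 2, 3, 2]

-4032 ÷ 757 → quotient -6, remainder 510
757 ÷ 510 → quotient 1, remainder 247
510 ÷ 247 → quotient 2, remainder 16
247 ÷ 16 → quotient 15, remainder 7
16 ÷ 7 → quotient 2, remainder 2
7 ÷ 2 → quotient 3, remainder 1
2 ÷ 1 → quotient 2, remainder 0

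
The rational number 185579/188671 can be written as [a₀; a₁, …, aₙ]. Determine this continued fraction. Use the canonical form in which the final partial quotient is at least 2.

Apply division with remainder until the remainder is 0:
185579 = 0·188671 + 185579, so a_0 = 0
188671 = 1·185579 + 3092, so a_1 = 1
185579 = 60·3092 + 59, so a_2 = 60
3092 = 52·59 + 24, so a_3 = 52
59 = 2·24 + 11, so a_4 = 2
24 = 2·11 + 2, so a_5 = 2
11 = 5·2 + 1, so a_6 = 5
2 = 2·1 + 0, so a_7 = 2

[0; 1, 60, 52, 2, 2, 5, 2]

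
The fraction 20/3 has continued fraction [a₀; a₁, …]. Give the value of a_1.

1

20 = 6·3 + 2, so a_0 = 6
3 = 1·2 + 1, so a_1 = 1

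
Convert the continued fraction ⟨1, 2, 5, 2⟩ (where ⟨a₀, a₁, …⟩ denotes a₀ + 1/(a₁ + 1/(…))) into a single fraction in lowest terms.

Start with 2.
5 + 1/(2/1) = 5 + 1/2 = 11/2
2 + 1/(11/2) = 2 + 2/11 = 24/11
1 + 1/(24/11) = 1 + 11/24 = 35/24

35/24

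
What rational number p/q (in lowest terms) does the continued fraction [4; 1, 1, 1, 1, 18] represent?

428/93

a_0 = 4: 4/1
a_1 = 1: 5/1
a_2 = 1: 9/2
a_3 = 1: 14/3
a_4 = 1: 23/5
a_5 = 18: 428/93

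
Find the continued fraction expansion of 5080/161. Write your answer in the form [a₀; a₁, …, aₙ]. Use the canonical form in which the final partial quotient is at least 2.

[31; 1, 1, 4, 4, 4]

Repeatedly divide and take the remainder:
5080 ÷ 161 → quotient 31, remainder 89
161 ÷ 89 → quotient 1, remainder 72
89 ÷ 72 → quotient 1, remainder 17
72 ÷ 17 → quotient 4, remainder 4
17 ÷ 4 → quotient 4, remainder 1
4 ÷ 1 → quotient 4, remainder 0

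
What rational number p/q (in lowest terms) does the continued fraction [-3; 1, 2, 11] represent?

-79/34

Start with 11.
2 + 1/(11/1) = 2 + 1/11 = 23/11
1 + 1/(23/11) = 1 + 11/23 = 34/23
-3 + 1/(34/23) = -3 + 23/34 = -79/34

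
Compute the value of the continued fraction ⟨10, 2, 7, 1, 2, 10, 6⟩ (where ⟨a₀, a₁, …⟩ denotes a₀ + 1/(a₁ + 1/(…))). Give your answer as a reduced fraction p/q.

32361/3091

Collapse the nested fraction from the inside out:
Start with 6.
10 + 1/(6/1) = 10 + 1/6 = 61/6
2 + 1/(61/6) = 2 + 6/61 = 128/61
1 + 1/(128/61) = 1 + 61/128 = 189/128
7 + 1/(189/128) = 7 + 128/189 = 1451/189
2 + 1/(1451/189) = 2 + 189/1451 = 3091/1451
10 + 1/(3091/1451) = 10 + 1451/3091 = 32361/3091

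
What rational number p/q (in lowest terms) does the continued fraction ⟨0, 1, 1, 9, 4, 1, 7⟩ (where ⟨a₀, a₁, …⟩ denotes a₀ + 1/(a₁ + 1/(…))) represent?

398/757

Collapse the nested fraction from the inside out:
Start with 7.
1 + 1/(7/1) = 1 + 1/7 = 8/7
4 + 1/(8/7) = 4 + 7/8 = 39/8
9 + 1/(39/8) = 9 + 8/39 = 359/39
1 + 1/(359/39) = 1 + 39/359 = 398/359
1 + 1/(398/359) = 1 + 359/398 = 757/398
0 + 1/(757/398) = 0 + 398/757 = 398/757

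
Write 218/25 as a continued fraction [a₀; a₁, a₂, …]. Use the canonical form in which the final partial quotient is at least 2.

Apply division with remainder until the remainder is 0:
218 ÷ 25 → quotient 8, remainder 18
25 ÷ 18 → quotient 1, remainder 7
18 ÷ 7 → quotient 2, remainder 4
7 ÷ 4 → quotient 1, remainder 3
4 ÷ 3 → quotient 1, remainder 1
3 ÷ 1 → quotient 3, remainder 0

[8; 1, 2, 1, 1, 3]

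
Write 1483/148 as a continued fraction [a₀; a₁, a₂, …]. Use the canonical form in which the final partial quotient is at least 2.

[10; 49, 3]

⌊1483/148⌋ = 10, remainder 3
⌊148/3⌋ = 49, remainder 1
⌊3/1⌋ = 3, remainder 0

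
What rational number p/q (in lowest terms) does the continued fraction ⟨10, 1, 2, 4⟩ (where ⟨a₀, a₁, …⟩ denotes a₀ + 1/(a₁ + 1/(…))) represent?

139/13

Build up convergents one term at a time:
a_0 = 10: 10/1
a_1 = 1: 11/1
a_2 = 2: 32/3
a_3 = 4: 139/13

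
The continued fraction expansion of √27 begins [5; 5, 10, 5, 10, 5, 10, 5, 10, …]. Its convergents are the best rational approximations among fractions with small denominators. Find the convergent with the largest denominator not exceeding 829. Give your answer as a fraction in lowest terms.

a_0 = 5: 5/1  (≤ bound)
a_1 = 5: 26/5  (≤ bound)
a_2 = 10: 265/51  (≤ bound)
a_3 = 5: 1351/260  (≤ bound)
a_4 = 10: 13775/2651  (> 829, stop)

1351/260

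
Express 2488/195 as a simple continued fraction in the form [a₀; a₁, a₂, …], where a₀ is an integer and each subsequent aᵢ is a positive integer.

[12; 1, 3, 6, 1, 2, 2]

⌊2488/195⌋ = 12, remainder 148
⌊195/148⌋ = 1, remainder 47
⌊148/47⌋ = 3, remainder 7
⌊47/7⌋ = 6, remainder 5
⌊7/5⌋ = 1, remainder 2
⌊5/2⌋ = 2, remainder 1
⌊2/1⌋ = 2, remainder 0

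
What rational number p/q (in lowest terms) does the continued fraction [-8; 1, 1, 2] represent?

-37/5

Build up convergents one term at a time:
a_0 = -8: -8/1
a_1 = 1: -7/1
a_2 = 1: -15/2
a_3 = 2: -37/5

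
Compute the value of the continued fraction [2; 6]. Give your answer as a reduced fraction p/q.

Collapse the nested fraction from the inside out:
Start with 6.
2 + 1/(6/1) = 2 + 1/6 = 13/6

13/6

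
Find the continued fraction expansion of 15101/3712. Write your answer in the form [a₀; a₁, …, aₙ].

15101 = 4·3712 + 253, so a_0 = 4
3712 = 14·253 + 170, so a_1 = 14
253 = 1·170 + 83, so a_2 = 1
170 = 2·83 + 4, so a_3 = 2
83 = 20·4 + 3, so a_4 = 20
4 = 1·3 + 1, so a_5 = 1
3 = 3·1 + 0, so a_6 = 3

[4; 14, 1, 2, 20, 1, 3]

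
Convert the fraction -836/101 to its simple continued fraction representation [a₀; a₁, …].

-836 = -9·101 + 73, so a_0 = -9
101 = 1·73 + 28, so a_1 = 1
73 = 2·28 + 17, so a_2 = 2
28 = 1·17 + 11, so a_3 = 1
17 = 1·11 + 6, so a_4 = 1
11 = 1·6 + 5, so a_5 = 1
6 = 1·5 + 1, so a_6 = 1
5 = 5·1 + 0, so a_7 = 5

[-9; 1, 2, 1, 1, 1, 1, 5]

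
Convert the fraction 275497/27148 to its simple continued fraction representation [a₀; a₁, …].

275497 ÷ 27148 → quotient 10, remainder 4017
27148 ÷ 4017 → quotient 6, remainder 3046
4017 ÷ 3046 → quotient 1, remainder 971
3046 ÷ 971 → quotient 3, remainder 133
971 ÷ 133 → quotient 7, remainder 40
133 ÷ 40 → quotient 3, remainder 13
40 ÷ 13 → quotient 3, remainder 1
13 ÷ 1 → quotient 13, remainder 0

[10; 6, 1, 3, 7, 3, 3, 13]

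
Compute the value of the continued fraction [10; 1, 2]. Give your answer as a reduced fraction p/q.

Start with 2.
1 + 1/(2/1) = 1 + 1/2 = 3/2
10 + 1/(3/2) = 10 + 2/3 = 32/3

32/3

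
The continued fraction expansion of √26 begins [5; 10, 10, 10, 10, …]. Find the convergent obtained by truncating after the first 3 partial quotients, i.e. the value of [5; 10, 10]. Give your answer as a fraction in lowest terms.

515/101

Start with 10.
10 + 1/(10/1) = 10 + 1/10 = 101/10
5 + 1/(101/10) = 5 + 10/101 = 515/101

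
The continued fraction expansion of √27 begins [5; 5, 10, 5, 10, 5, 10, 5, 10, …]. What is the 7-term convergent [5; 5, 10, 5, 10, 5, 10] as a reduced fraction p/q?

Start with 10.
5 + 1/(10/1) = 5 + 1/10 = 51/10
10 + 1/(51/10) = 10 + 10/51 = 520/51
5 + 1/(520/51) = 5 + 51/520 = 2651/520
10 + 1/(2651/520) = 10 + 520/2651 = 27030/2651
5 + 1/(27030/2651) = 5 + 2651/27030 = 137801/27030
5 + 1/(137801/27030) = 5 + 27030/137801 = 716035/137801

716035/137801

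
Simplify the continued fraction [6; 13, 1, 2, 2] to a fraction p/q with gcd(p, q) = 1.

583/96

a_0 = 6: 6/1
a_1 = 13: 79/13
a_2 = 1: 85/14
a_3 = 2: 249/41
a_4 = 2: 583/96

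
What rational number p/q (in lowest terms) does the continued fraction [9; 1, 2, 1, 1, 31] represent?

Work from the innermost term outward:
Start with 31.
1 + 1/(31/1) = 1 + 1/31 = 32/31
1 + 1/(32/31) = 1 + 31/32 = 63/32
2 + 1/(63/32) = 2 + 32/63 = 158/63
1 + 1/(158/63) = 1 + 63/158 = 221/158
9 + 1/(221/158) = 9 + 158/221 = 2147/221

2147/221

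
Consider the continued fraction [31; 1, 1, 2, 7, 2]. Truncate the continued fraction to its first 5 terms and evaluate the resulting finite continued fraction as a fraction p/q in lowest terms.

a_0 = 31: 31/1
a_1 = 1: 32/1
a_2 = 1: 63/2
a_3 = 2: 158/5
a_4 = 7: 1169/37

1169/37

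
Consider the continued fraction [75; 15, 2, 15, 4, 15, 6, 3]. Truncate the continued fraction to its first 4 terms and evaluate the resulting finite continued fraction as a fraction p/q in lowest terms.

36031/480

Collapse the nested fraction from the inside out:
Start with 15.
2 + 1/(15/1) = 2 + 1/15 = 31/15
15 + 1/(31/15) = 15 + 15/31 = 480/31
75 + 1/(480/31) = 75 + 31/480 = 36031/480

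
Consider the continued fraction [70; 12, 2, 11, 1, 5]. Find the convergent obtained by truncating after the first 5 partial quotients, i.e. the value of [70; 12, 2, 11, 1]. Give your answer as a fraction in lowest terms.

Starting at the tail and folding back:
Start with 1.
11 + 1/(1/1) = 11 + 1/1 = 12/1
2 + 1/(12/1) = 2 + 1/12 = 25/12
12 + 1/(25/12) = 12 + 12/25 = 312/25
70 + 1/(312/25) = 70 + 25/312 = 21865/312

21865/312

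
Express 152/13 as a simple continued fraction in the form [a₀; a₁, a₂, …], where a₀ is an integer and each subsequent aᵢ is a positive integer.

Apply division with remainder until the remainder is 0:
⌊152/13⌋ = 11, remainder 9
⌊13/9⌋ = 1, remainder 4
⌊9/4⌋ = 2, remainder 1
⌊4/1⌋ = 4, remainder 0

[11; 1, 2, 4]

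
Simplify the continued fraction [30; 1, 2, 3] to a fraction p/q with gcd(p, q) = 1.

Start with 3.
2 + 1/(3/1) = 2 + 1/3 = 7/3
1 + 1/(7/3) = 1 + 3/7 = 10/7
30 + 1/(10/7) = 30 + 7/10 = 307/10

307/10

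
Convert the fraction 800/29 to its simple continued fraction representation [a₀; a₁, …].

Repeatedly divide and take the remainder:
800 ÷ 29 → quotient 27, remainder 17
29 ÷ 17 → quotient 1, remainder 12
17 ÷ 12 → quotient 1, remainder 5
12 ÷ 5 → quotient 2, remainder 2
5 ÷ 2 → quotient 2, remainder 1
2 ÷ 1 → quotient 2, remainder 0

[27; 1, 1, 2, 2, 2]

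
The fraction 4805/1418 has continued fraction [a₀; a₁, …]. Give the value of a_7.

8

4805 = 3·1418 + 551, so a_0 = 3
1418 = 2·551 + 316, so a_1 = 2
551 = 1·316 + 235, so a_2 = 1
316 = 1·235 + 81, so a_3 = 1
235 = 2·81 + 73, so a_4 = 2
81 = 1·73 + 8, so a_5 = 1
73 = 9·8 + 1, so a_6 = 9
8 = 8·1 + 0, so a_7 = 8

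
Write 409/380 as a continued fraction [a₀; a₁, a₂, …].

Apply division with remainder until the remainder is 0:
⌊409/380⌋ = 1, remainder 29
⌊380/29⌋ = 13, remainder 3
⌊29/3⌋ = 9, remainder 2
⌊3/2⌋ = 1, remainder 1
⌊2/1⌋ = 2, remainder 0

[1; 13, 9, 1, 2]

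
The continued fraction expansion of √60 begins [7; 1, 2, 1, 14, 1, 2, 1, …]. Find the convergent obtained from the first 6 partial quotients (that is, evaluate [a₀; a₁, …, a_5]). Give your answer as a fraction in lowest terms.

488/63

a_0 = 7: 7/1
a_1 = 1: 8/1
a_2 = 2: 23/3
a_3 = 1: 31/4
a_4 = 14: 457/59
a_5 = 1: 488/63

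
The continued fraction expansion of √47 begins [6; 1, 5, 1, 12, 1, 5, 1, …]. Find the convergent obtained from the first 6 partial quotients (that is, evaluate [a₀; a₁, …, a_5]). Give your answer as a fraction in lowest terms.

Work from the innermost term outward:
Start with 1.
12 + 1/(1/1) = 12 + 1/1 = 13/1
1 + 1/(13/1) = 1 + 1/13 = 14/13
5 + 1/(14/13) = 5 + 13/14 = 83/14
1 + 1/(83/14) = 1 + 14/83 = 97/83
6 + 1/(97/83) = 6 + 83/97 = 665/97

665/97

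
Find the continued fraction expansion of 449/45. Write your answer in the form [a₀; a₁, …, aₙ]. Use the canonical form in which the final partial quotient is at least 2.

Repeatedly divide and take the remainder:
⌊449/45⌋ = 9, remainder 44
⌊45/44⌋ = 1, remainder 1
⌊44/1⌋ = 44, remainder 0

[9; 1, 44]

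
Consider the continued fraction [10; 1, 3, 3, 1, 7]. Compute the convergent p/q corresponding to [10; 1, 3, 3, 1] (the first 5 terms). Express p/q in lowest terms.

183/17

Start with 1.
3 + 1/(1/1) = 3 + 1/1 = 4/1
3 + 1/(4/1) = 3 + 1/4 = 13/4
1 + 1/(13/4) = 1 + 4/13 = 17/13
10 + 1/(17/13) = 10 + 13/17 = 183/17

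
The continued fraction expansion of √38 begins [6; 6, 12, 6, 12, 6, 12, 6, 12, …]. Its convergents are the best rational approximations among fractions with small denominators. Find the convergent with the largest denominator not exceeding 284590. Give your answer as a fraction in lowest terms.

202501/32850

List convergents until the denominator exceeds the bound:
a_0 = 6: 6/1  (≤ bound)
a_1 = 6: 37/6  (≤ bound)
a_2 = 12: 450/73  (≤ bound)
a_3 = 6: 2737/444  (≤ bound)
a_4 = 12: 33294/5401  (≤ bound)
a_5 = 6: 202501/32850  (≤ bound)
a_6 = 12: 2463306/399601  (> 284590, stop)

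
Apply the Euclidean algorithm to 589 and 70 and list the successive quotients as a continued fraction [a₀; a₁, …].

Run the Euclidean algorithm, recording each quotient:
589 ÷ 70 → quotient 8, remainder 29
70 ÷ 29 → quotient 2, remainder 12
29 ÷ 12 → quotient 2, remainder 5
12 ÷ 5 → quotient 2, remainder 2
5 ÷ 2 → quotient 2, remainder 1
2 ÷ 1 → quotient 2, remainder 0

[8; 2, 2, 2, 2, 2]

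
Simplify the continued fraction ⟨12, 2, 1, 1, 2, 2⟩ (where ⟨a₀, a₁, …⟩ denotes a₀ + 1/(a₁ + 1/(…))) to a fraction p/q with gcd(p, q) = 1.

Collapse the nested fraction from the inside out:
Start with 2.
2 + 1/(2/1) = 2 + 1/2 = 5/2
1 + 1/(5/2) = 1 + 2/5 = 7/5
1 + 1/(7/5) = 1 + 5/7 = 12/7
2 + 1/(12/7) = 2 + 7/12 = 31/12
12 + 1/(31/12) = 12 + 12/31 = 384/31

384/31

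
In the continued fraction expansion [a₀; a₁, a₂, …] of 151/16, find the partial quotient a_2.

3

⌊151/16⌋ = 9, remainder 7
⌊16/7⌋ = 2, remainder 2
⌊7/2⌋ = 3, remainder 1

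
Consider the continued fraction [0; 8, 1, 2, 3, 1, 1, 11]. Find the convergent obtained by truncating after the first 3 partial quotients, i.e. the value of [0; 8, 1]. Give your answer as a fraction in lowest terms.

1/9

Compute successive convergents:
a_0 = 0: 0/1
a_1 = 8: 1/8
a_2 = 1: 1/9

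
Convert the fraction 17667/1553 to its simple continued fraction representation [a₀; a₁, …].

Run the Euclidean algorithm, recording each quotient:
17667 = 11·1553 + 584, so a_0 = 11
1553 = 2·584 + 385, so a_1 = 2
584 = 1·385 + 199, so a_2 = 1
385 = 1·199 + 186, so a_3 = 1
199 = 1·186 + 13, so a_4 = 1
186 = 14·13 + 4, so a_5 = 14
13 = 3·4 + 1, so a_6 = 3
4 = 4·1 + 0, so a_7 = 4

[11; 2, 1, 1, 1, 14, 3, 4]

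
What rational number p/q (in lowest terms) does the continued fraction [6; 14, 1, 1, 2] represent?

443/73

Starting at the tail and folding back:
Start with 2.
1 + 1/(2/1) = 1 + 1/2 = 3/2
1 + 1/(3/2) = 1 + 2/3 = 5/3
14 + 1/(5/3) = 14 + 3/5 = 73/5
6 + 1/(73/5) = 6 + 5/73 = 443/73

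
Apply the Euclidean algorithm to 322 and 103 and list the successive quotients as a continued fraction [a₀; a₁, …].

[3; 7, 1, 12]

322 = 3·103 + 13, so a_0 = 3
103 = 7·13 + 12, so a_1 = 7
13 = 1·12 + 1, so a_2 = 1
12 = 12·1 + 0, so a_3 = 12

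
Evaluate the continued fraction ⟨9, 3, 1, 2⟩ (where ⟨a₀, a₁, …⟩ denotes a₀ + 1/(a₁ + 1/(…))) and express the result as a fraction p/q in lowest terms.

a_0 = 9: 9/1
a_1 = 3: 28/3
a_2 = 1: 37/4
a_3 = 2: 102/11

102/11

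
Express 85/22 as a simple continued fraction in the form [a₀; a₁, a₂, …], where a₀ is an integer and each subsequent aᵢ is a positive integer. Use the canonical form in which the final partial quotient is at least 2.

[3; 1, 6, 3]

85 = 3·22 + 19, so a_0 = 3
22 = 1·19 + 3, so a_1 = 1
19 = 6·3 + 1, so a_2 = 6
3 = 3·1 + 0, so a_3 = 3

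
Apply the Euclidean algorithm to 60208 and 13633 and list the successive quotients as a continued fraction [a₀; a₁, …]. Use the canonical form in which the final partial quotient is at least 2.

[4; 2, 2, 2, 21, 53]

60208 = 4·13633 + 5676, so a_0 = 4
13633 = 2·5676 + 2281, so a_1 = 2
5676 = 2·2281 + 1114, so a_2 = 2
2281 = 2·1114 + 53, so a_3 = 2
1114 = 21·53 + 1, so a_4 = 21
53 = 53·1 + 0, so a_5 = 53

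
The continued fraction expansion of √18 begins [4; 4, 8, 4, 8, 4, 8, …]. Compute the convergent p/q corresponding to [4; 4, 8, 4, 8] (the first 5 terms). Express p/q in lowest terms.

4756/1121

Compute successive convergents:
a_0 = 4: 4/1
a_1 = 4: 17/4
a_2 = 8: 140/33
a_3 = 4: 577/136
a_4 = 8: 4756/1121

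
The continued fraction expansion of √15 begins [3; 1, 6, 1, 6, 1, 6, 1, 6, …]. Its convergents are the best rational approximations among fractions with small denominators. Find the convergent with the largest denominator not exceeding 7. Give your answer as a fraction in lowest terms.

List convergents until the denominator exceeds the bound:
a_0 = 3: 3/1  (≤ bound)
a_1 = 1: 4/1  (≤ bound)
a_2 = 6: 27/7  (≤ bound)
a_3 = 1: 31/8  (> 7, stop)

27/7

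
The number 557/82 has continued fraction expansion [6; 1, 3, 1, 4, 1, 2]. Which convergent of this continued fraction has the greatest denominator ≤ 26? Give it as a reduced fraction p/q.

163/24

a_0 = 6: 6/1  (≤ bound)
a_1 = 1: 7/1  (≤ bound)
a_2 = 3: 27/4  (≤ bound)
a_3 = 1: 34/5  (≤ bound)
a_4 = 4: 163/24  (≤ bound)
a_5 = 1: 197/29  (> 26, stop)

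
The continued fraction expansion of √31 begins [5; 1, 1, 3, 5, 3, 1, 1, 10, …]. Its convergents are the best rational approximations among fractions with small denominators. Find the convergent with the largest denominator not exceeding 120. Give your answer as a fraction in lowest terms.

a_0 = 5: 5/1  (≤ bound)
a_1 = 1: 6/1  (≤ bound)
a_2 = 1: 11/2  (≤ bound)
a_3 = 3: 39/7  (≤ bound)
a_4 = 5: 206/37  (≤ bound)
a_5 = 3: 657/118  (≤ bound)
a_6 = 1: 863/155  (> 120, stop)

657/118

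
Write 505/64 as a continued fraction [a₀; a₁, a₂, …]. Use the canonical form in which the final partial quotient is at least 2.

[7; 1, 8, 7]

505 ÷ 64 → quotient 7, remainder 57
64 ÷ 57 → quotient 1, remainder 7
57 ÷ 7 → quotient 8, remainder 1
7 ÷ 1 → quotient 7, remainder 0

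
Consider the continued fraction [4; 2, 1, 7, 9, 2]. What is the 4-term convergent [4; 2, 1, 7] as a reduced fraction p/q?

100/23

a_0 = 4: 4/1
a_1 = 2: 9/2
a_2 = 1: 13/3
a_3 = 7: 100/23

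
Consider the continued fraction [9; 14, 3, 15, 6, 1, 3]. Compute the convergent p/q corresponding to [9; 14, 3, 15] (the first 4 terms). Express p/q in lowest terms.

a_0 = 9: 9/1
a_1 = 14: 127/14
a_2 = 3: 390/43
a_3 = 15: 5977/659

5977/659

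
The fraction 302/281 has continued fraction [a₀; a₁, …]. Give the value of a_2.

2

Run the Euclidean algorithm, recording each quotient:
302 ÷ 281 → quotient 1, remainder 21
281 ÷ 21 → quotient 13, remainder 8
21 ÷ 8 → quotient 2, remainder 5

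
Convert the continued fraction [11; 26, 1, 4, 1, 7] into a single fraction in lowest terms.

Start with 7.
1 + 1/(7/1) = 1 + 1/7 = 8/7
4 + 1/(8/7) = 4 + 7/8 = 39/8
1 + 1/(39/8) = 1 + 8/39 = 47/39
26 + 1/(47/39) = 26 + 39/47 = 1261/47
11 + 1/(1261/47) = 11 + 47/1261 = 13918/1261

13918/1261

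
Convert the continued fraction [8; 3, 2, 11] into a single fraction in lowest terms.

663/80

Collapse the nested fraction from the inside out:
Start with 11.
2 + 1/(11/1) = 2 + 1/11 = 23/11
3 + 1/(23/11) = 3 + 11/23 = 80/23
8 + 1/(80/23) = 8 + 23/80 = 663/80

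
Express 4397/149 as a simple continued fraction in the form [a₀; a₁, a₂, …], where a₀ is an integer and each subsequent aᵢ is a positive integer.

[29; 1, 1, 24, 3]

Run the Euclidean algorithm, recording each quotient:
⌊4397/149⌋ = 29, remainder 76
⌊149/76⌋ = 1, remainder 73
⌊76/73⌋ = 1, remainder 3
⌊73/3⌋ = 24, remainder 1
⌊3/1⌋ = 3, remainder 0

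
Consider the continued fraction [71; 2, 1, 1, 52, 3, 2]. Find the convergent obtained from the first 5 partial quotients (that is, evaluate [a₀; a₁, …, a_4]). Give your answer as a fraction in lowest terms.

Compute successive convergents:
a_0 = 71: 71/1
a_1 = 2: 143/2
a_2 = 1: 214/3
a_3 = 1: 357/5
a_4 = 52: 18778/263

18778/263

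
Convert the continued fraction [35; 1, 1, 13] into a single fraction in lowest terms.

Start with 13.
1 + 1/(13/1) = 1 + 1/13 = 14/13
1 + 1/(14/13) = 1 + 13/14 = 27/14
35 + 1/(27/14) = 35 + 14/27 = 959/27

959/27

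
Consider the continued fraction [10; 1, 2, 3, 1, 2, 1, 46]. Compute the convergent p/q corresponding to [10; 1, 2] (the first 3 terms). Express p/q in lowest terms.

32/3

a_0 = 10: 10/1
a_1 = 1: 11/1
a_2 = 2: 32/3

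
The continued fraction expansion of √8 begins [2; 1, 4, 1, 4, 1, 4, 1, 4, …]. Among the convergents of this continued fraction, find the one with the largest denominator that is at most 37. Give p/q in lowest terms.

99/35

List convergents until the denominator exceeds the bound:
a_0 = 2: 2/1  (≤ bound)
a_1 = 1: 3/1  (≤ bound)
a_2 = 4: 14/5  (≤ bound)
a_3 = 1: 17/6  (≤ bound)
a_4 = 4: 82/29  (≤ bound)
a_5 = 1: 99/35  (≤ bound)
a_6 = 4: 478/169  (> 37, stop)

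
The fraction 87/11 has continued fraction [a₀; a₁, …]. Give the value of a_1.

Apply division with remainder until the remainder is 0:
87 ÷ 11 → quotient 7, remainder 10
11 ÷ 10 → quotient 1, remainder 1

1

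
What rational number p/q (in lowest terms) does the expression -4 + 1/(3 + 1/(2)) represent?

-26/7

Build up convergents one term at a time:
a_0 = -4: -4/1
a_1 = 3: -11/3
a_2 = 2: -26/7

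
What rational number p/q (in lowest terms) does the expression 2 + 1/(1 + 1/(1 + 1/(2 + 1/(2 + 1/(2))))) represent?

75/29

Start with 2.
2 + 1/(2/1) = 2 + 1/2 = 5/2
2 + 1/(5/2) = 2 + 2/5 = 12/5
1 + 1/(12/5) = 1 + 5/12 = 17/12
1 + 1/(17/12) = 1 + 12/17 = 29/17
2 + 1/(29/17) = 2 + 17/29 = 75/29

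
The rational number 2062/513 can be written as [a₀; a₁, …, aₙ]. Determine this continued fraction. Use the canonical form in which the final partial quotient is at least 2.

2062 = 4·513 + 10, so a_0 = 4
513 = 51·10 + 3, so a_1 = 51
10 = 3·3 + 1, so a_2 = 3
3 = 3·1 + 0, so a_3 = 3

[4; 51, 3, 3]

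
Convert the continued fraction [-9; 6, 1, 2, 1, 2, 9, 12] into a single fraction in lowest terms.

a_0 = -9: -9/1
a_1 = 6: -53/6
a_2 = 1: -62/7
a_3 = 2: -177/20
a_4 = 1: -239/27
a_5 = 2: -655/74
a_6 = 9: -6134/693
a_7 = 12: -74263/8390

-74263/8390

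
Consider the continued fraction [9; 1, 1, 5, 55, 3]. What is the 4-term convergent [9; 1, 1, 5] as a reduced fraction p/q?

105/11

Use the convergent recurrence hₖ = aₖ·hₖ₋₁ + hₖ₋₂ (and likewise for the denominators kₖ):
a_0 = 9: 9/1
a_1 = 1: 10/1
a_2 = 1: 19/2
a_3 = 5: 105/11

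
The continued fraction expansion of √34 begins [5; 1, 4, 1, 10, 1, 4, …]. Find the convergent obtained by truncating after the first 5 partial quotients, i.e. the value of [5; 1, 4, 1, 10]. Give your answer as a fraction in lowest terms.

379/65

a_0 = 5: 5/1
a_1 = 1: 6/1
a_2 = 4: 29/5
a_3 = 1: 35/6
a_4 = 10: 379/65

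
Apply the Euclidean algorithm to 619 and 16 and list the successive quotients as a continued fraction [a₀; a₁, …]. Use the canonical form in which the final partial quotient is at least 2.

[38; 1, 2, 5]

Run the Euclidean algorithm, recording each quotient:
⌊619/16⌋ = 38, remainder 11
⌊16/11⌋ = 1, remainder 5
⌊11/5⌋ = 2, remainder 1
⌊5/1⌋ = 5, remainder 0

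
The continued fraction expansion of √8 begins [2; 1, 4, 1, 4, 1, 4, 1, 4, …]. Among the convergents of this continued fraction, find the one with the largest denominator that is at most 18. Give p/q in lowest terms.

17/6

a_0 = 2: 2/1  (≤ bound)
a_1 = 1: 3/1  (≤ bound)
a_2 = 4: 14/5  (≤ bound)
a_3 = 1: 17/6  (≤ bound)
a_4 = 4: 82/29  (> 18, stop)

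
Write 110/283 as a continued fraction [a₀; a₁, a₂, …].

Run the Euclidean algorithm, recording each quotient:
110 ÷ 283 → quotient 0, remainder 110
283 ÷ 110 → quotient 2, remainder 63
110 ÷ 63 → quotient 1, remainder 47
63 ÷ 47 → quotient 1, remainder 16
47 ÷ 16 → quotient 2, remainder 15
16 ÷ 15 → quotient 1, remainder 1
15 ÷ 1 → quotient 15, remainder 0

[0; 2, 1, 1, 2, 1, 15]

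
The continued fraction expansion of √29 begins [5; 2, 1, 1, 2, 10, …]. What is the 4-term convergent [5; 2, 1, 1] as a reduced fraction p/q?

Use the convergent recurrence hₖ = aₖ·hₖ₋₁ + hₖ₋₂ (and likewise for the denominators kₖ):
a_0 = 5: 5/1
a_1 = 2: 11/2
a_2 = 1: 16/3
a_3 = 1: 27/5

27/5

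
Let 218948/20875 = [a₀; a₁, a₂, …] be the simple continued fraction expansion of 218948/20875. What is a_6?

7

Apply division with remainder until the remainder is 0:
218948 = 10·20875 + 10198, so a_0 = 10
20875 = 2·10198 + 479, so a_1 = 2
10198 = 21·479 + 139, so a_2 = 21
479 = 3·139 + 62, so a_3 = 3
139 = 2·62 + 15, so a_4 = 2
62 = 4·15 + 2, so a_5 = 4
15 = 7·2 + 1, so a_6 = 7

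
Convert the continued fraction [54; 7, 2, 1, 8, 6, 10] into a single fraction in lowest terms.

Start with 10.
6 + 1/(10/1) = 6 + 1/10 = 61/10
8 + 1/(61/10) = 8 + 10/61 = 498/61
1 + 1/(498/61) = 1 + 61/498 = 559/498
2 + 1/(559/498) = 2 + 498/559 = 1616/559
7 + 1/(1616/559) = 7 + 559/1616 = 11871/1616
54 + 1/(11871/1616) = 54 + 1616/11871 = 642650/11871

642650/11871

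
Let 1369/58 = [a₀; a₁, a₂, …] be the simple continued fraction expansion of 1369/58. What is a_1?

1

⌊1369/58⌋ = 23, remainder 35
⌊58/35⌋ = 1, remainder 23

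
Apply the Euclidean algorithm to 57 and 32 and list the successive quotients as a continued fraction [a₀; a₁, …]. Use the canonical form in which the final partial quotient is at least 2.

57 ÷ 32 → quotient 1, remainder 25
32 ÷ 25 → quotient 1, remainder 7
25 ÷ 7 → quotient 3, remainder 4
7 ÷ 4 → quotient 1, remainder 3
4 ÷ 3 → quotient 1, remainder 1
3 ÷ 1 → quotient 3, remainder 0

[1; 1, 3, 1, 1, 3]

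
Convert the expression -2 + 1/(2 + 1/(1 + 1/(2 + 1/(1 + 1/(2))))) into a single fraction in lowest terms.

a_0 = -2: -2/1
a_1 = 2: -3/2
a_2 = 1: -5/3
a_3 = 2: -13/8
a_4 = 1: -18/11
a_5 = 2: -49/30

-49/30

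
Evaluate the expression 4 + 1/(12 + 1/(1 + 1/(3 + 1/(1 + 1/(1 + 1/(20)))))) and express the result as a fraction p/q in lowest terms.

Starting at the tail and folding back:
Start with 20.
1 + 1/(20/1) = 1 + 1/20 = 21/20
1 + 1/(21/20) = 1 + 20/21 = 41/21
3 + 1/(41/21) = 3 + 21/41 = 144/41
1 + 1/(144/41) = 1 + 41/144 = 185/144
12 + 1/(185/144) = 12 + 144/185 = 2364/185
4 + 1/(2364/185) = 4 + 185/2364 = 9641/2364

9641/2364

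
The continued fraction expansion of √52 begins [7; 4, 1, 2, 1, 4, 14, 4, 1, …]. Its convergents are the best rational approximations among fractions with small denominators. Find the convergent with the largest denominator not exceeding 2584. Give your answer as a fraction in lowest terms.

9223/1279

a_0 = 7: 7/1  (≤ bound)
a_1 = 4: 29/4  (≤ bound)
a_2 = 1: 36/5  (≤ bound)
a_3 = 2: 101/14  (≤ bound)
a_4 = 1: 137/19  (≤ bound)
a_5 = 4: 649/90  (≤ bound)
a_6 = 14: 9223/1279  (≤ bound)
a_7 = 4: 37541/5206  (> 2584, stop)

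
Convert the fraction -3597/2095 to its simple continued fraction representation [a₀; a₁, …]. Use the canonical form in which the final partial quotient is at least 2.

[-2; 3, 1, 1, 7, 9, 1, 3]

-3597 ÷ 2095 → quotient -2, remainder 593
2095 ÷ 593 → quotient 3, remainder 316
593 ÷ 316 → quotient 1, remainder 277
316 ÷ 277 → quotient 1, remainder 39
277 ÷ 39 → quotient 7, remainder 4
39 ÷ 4 → quotient 9, remainder 3
4 ÷ 3 → quotient 1, remainder 1
3 ÷ 1 → quotient 3, remainder 0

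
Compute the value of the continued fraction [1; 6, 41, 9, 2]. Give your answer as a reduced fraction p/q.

Starting at the tail and folding back:
Start with 2.
9 + 1/(2/1) = 9 + 1/2 = 19/2
41 + 1/(19/2) = 41 + 2/19 = 781/19
6 + 1/(781/19) = 6 + 19/781 = 4705/781
1 + 1/(4705/781) = 1 + 781/4705 = 5486/4705

5486/4705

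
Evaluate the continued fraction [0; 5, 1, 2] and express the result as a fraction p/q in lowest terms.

Build up convergents one term at a time:
a_0 = 0: 0/1
a_1 = 5: 1/5
a_2 = 1: 1/6
a_3 = 2: 3/17

3/17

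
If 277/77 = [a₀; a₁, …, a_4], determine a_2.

1

Apply division with remainder until the remainder is 0:
277 = 3·77 + 46, so a_0 = 3
77 = 1·46 + 31, so a_1 = 1
46 = 1·31 + 15, so a_2 = 1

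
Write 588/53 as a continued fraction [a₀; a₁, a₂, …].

Repeatedly divide and take the remainder:
⌊588/53⌋ = 11, remainder 5
⌊53/5⌋ = 10, remainder 3
⌊5/3⌋ = 1, remainder 2
⌊3/2⌋ = 1, remainder 1
⌊2/1⌋ = 2, remainder 0

[11; 10, 1, 1, 2]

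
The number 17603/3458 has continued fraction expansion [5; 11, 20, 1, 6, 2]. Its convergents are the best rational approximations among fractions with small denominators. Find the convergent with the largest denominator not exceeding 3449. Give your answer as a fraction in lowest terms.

8211/1613

List convergents until the denominator exceeds the bound:
a_0 = 5: 5/1  (≤ bound)
a_1 = 11: 56/11  (≤ bound)
a_2 = 20: 1125/221  (≤ bound)
a_3 = 1: 1181/232  (≤ bound)
a_4 = 6: 8211/1613  (≤ bound)
a_5 = 2: 17603/3458  (> 3449, stop)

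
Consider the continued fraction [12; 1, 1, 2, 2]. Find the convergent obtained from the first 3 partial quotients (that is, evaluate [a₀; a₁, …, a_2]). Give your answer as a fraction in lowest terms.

25/2

a_0 = 12: 12/1
a_1 = 1: 13/1
a_2 = 1: 25/2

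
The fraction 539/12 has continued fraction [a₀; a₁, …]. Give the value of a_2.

11

539 = 44·12 + 11, so a_0 = 44
12 = 1·11 + 1, so a_1 = 1
11 = 11·1 + 0, so a_2 = 11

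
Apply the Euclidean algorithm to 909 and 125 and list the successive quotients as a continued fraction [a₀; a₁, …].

[7; 3, 1, 2, 11]

⌊909/125⌋ = 7, remainder 34
⌊125/34⌋ = 3, remainder 23
⌊34/23⌋ = 1, remainder 11
⌊23/11⌋ = 2, remainder 1
⌊11/1⌋ = 11, remainder 0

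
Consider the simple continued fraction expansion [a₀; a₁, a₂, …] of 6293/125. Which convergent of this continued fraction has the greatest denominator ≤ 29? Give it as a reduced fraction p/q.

List convergents until the denominator exceeds the bound:
a_0 = 50: 50/1  (≤ bound)
a_1 = 2: 101/2  (≤ bound)
a_2 = 1: 151/3  (≤ bound)
a_3 = 9: 1460/29  (≤ bound)
a_4 = 1: 1611/32  (> 29, stop)

1460/29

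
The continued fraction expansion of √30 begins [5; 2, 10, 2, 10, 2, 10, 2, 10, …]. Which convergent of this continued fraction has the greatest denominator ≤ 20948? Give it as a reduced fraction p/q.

55435/10121

a_0 = 5: 5/1  (≤ bound)
a_1 = 2: 11/2  (≤ bound)
a_2 = 10: 115/21  (≤ bound)
a_3 = 2: 241/44  (≤ bound)
a_4 = 10: 2525/461  (≤ bound)
a_5 = 2: 5291/966  (≤ bound)
a_6 = 10: 55435/10121  (≤ bound)
a_7 = 2: 116161/21208  (> 20948, stop)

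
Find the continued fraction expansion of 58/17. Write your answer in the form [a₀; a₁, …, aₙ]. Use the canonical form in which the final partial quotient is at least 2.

[3; 2, 2, 3]

Apply division with remainder until the remainder is 0:
58 = 3·17 + 7, so a_0 = 3
17 = 2·7 + 3, so a_1 = 2
7 = 2·3 + 1, so a_2 = 2
3 = 3·1 + 0, so a_3 = 3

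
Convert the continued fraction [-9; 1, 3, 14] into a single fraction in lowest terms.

Build up convergents one term at a time:
a_0 = -9: -9/1
a_1 = 1: -8/1
a_2 = 3: -33/4
a_3 = 14: -470/57

-470/57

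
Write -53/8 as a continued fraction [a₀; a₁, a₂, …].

[-7; 2, 1, 2]

⌊-53/8⌋ = -7, remainder 3
⌊8/3⌋ = 2, remainder 2
⌊3/2⌋ = 1, remainder 1
⌊2/1⌋ = 2, remainder 0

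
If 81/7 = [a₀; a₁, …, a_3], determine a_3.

3

⌊81/7⌋ = 11, remainder 4
⌊7/4⌋ = 1, remainder 3
⌊4/3⌋ = 1, remainder 1
⌊3/1⌋ = 3, remainder 0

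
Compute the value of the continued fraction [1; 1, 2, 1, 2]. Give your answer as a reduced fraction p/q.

19/11

a_0 = 1: 1/1
a_1 = 1: 2/1
a_2 = 2: 5/3
a_3 = 1: 7/4
a_4 = 2: 19/11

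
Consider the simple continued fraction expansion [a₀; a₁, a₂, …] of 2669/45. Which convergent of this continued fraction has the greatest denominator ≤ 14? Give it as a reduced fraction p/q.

771/13

List convergents until the denominator exceeds the bound:
a_0 = 59: 59/1  (≤ bound)
a_1 = 3: 178/3  (≤ bound)
a_2 = 4: 771/13  (≤ bound)
a_3 = 1: 949/16  (> 14, stop)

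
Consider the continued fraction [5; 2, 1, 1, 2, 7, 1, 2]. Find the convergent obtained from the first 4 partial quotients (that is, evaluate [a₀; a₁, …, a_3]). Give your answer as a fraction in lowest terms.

27/5

Start with 1.
1 + 1/(1/1) = 1 + 1/1 = 2/1
2 + 1/(2/1) = 2 + 1/2 = 5/2
5 + 1/(5/2) = 5 + 2/5 = 27/5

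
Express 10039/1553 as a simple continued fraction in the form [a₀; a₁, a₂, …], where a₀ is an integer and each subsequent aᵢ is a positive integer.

⌊10039/1553⌋ = 6, remainder 721
⌊1553/721⌋ = 2, remainder 111
⌊721/111⌋ = 6, remainder 55
⌊111/55⌋ = 2, remainder 1
⌊55/1⌋ = 55, remainder 0

[6; 2, 6, 2, 55]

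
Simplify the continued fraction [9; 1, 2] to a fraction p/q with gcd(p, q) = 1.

29/3

Start with 2.
1 + 1/(2/1) = 1 + 1/2 = 3/2
9 + 1/(3/2) = 9 + 2/3 = 29/3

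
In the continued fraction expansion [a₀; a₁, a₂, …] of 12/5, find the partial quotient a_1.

⌊12/5⌋ = 2, remainder 2
⌊5/2⌋ = 2, remainder 1

2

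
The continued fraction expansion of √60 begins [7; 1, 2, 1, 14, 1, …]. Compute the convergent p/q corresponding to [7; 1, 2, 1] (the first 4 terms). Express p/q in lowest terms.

31/4

a_0 = 7: 7/1
a_1 = 1: 8/1
a_2 = 2: 23/3
a_3 = 1: 31/4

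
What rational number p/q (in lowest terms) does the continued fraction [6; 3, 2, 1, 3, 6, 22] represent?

32375/5141

Work from the innermost term outward:
Start with 22.
6 + 1/(22/1) = 6 + 1/22 = 133/22
3 + 1/(133/22) = 3 + 22/133 = 421/133
1 + 1/(421/133) = 1 + 133/421 = 554/421
2 + 1/(554/421) = 2 + 421/554 = 1529/554
3 + 1/(1529/554) = 3 + 554/1529 = 5141/1529
6 + 1/(5141/1529) = 6 + 1529/5141 = 32375/5141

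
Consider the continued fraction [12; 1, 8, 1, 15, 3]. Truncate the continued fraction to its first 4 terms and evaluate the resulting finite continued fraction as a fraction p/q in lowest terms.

Start with 1.
8 + 1/(1/1) = 8 + 1/1 = 9/1
1 + 1/(9/1) = 1 + 1/9 = 10/9
12 + 1/(10/9) = 12 + 9/10 = 129/10

129/10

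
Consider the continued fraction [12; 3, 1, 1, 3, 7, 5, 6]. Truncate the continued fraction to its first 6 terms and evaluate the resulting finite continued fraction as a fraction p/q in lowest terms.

a_0 = 12: 12/1
a_1 = 3: 37/3
a_2 = 1: 49/4
a_3 = 1: 86/7
a_4 = 3: 307/25
a_5 = 7: 2235/182

2235/182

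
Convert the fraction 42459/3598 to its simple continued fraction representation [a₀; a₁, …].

[11; 1, 4, 55, 6, 2]

Run the Euclidean algorithm, recording each quotient:
42459 = 11·3598 + 2881, so a_0 = 11
3598 = 1·2881 + 717, so a_1 = 1
2881 = 4·717 + 13, so a_2 = 4
717 = 55·13 + 2, so a_3 = 55
13 = 6·2 + 1, so a_4 = 6
2 = 2·1 + 0, so a_5 = 2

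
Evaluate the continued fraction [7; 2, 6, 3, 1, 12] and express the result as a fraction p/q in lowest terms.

Use the convergent recurrence hₖ = aₖ·hₖ₋₁ + hₖ₋₂ (and likewise for the denominators kₖ):
a_0 = 7: 7/1
a_1 = 2: 15/2
a_2 = 6: 97/13
a_3 = 3: 306/41
a_4 = 1: 403/54
a_5 = 12: 5142/689

5142/689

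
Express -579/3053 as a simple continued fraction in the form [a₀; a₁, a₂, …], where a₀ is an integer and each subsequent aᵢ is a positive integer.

⌊-579/3053⌋ = -1, remainder 2474
⌊3053/2474⌋ = 1, remainder 579
⌊2474/579⌋ = 4, remainder 158
⌊579/158⌋ = 3, remainder 105
⌊158/105⌋ = 1, remainder 53
⌊105/53⌋ = 1, remainder 52
⌊53/52⌋ = 1, remainder 1
⌊52/1⌋ = 52, remainder 0

[-1; 1, 4, 3, 1, 1, 1, 52]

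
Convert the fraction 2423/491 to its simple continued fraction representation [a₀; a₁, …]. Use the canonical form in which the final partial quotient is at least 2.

2423 = 4·491 + 459, so a_0 = 4
491 = 1·459 + 32, so a_1 = 1
459 = 14·32 + 11, so a_2 = 14
32 = 2·11 + 10, so a_3 = 2
11 = 1·10 + 1, so a_4 = 1
10 = 10·1 + 0, so a_5 = 10

[4; 1, 14, 2, 1, 10]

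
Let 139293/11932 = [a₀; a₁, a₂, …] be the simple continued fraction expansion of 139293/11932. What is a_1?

1

139293 = 11·11932 + 8041, so a_0 = 11
11932 = 1·8041 + 3891, so a_1 = 1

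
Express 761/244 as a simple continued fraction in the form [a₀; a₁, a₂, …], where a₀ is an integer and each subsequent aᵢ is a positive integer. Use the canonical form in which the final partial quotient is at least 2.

⌊761/244⌋ = 3, remainder 29
⌊244/29⌋ = 8, remainder 12
⌊29/12⌋ = 2, remainder 5
⌊12/5⌋ = 2, remainder 2
⌊5/2⌋ = 2, remainder 1
⌊2/1⌋ = 2, remainder 0

[3; 8, 2, 2, 2, 2]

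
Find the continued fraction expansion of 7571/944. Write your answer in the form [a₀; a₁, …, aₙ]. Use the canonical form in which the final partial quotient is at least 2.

[8; 49, 1, 2, 6]

7571 = 8·944 + 19, so a_0 = 8
944 = 49·19 + 13, so a_1 = 49
19 = 1·13 + 6, so a_2 = 1
13 = 2·6 + 1, so a_3 = 2
6 = 6·1 + 0, so a_4 = 6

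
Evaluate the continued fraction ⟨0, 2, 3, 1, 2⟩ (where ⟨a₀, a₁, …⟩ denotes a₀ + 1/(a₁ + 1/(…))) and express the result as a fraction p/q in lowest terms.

Build up convergents one term at a time:
a_0 = 0: 0/1
a_1 = 2: 1/2
a_2 = 3: 3/7
a_3 = 1: 4/9
a_4 = 2: 11/25

11/25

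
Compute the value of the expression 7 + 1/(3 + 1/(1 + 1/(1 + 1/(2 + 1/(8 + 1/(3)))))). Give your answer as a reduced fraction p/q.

3428/471

a_0 = 7: 7/1
a_1 = 3: 22/3
a_2 = 1: 29/4
a_3 = 1: 51/7
a_4 = 2: 131/18
a_5 = 8: 1099/151
a_6 = 3: 3428/471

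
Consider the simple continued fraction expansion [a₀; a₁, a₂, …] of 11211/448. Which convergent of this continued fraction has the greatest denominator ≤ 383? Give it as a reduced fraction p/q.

a_0 = 25: 25/1  (≤ bound)
a_1 = 40: 1001/40  (≤ bound)
a_2 = 1: 1026/41  (≤ bound)
a_3 = 2: 3053/122  (≤ bound)
a_4 = 1: 4079/163  (≤ bound)
a_5 = 2: 11211/448  (> 383, stop)

4079/163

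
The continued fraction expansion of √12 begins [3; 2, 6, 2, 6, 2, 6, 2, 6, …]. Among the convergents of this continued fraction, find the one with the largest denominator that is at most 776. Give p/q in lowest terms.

a_0 = 3: 3/1  (≤ bound)
a_1 = 2: 7/2  (≤ bound)
a_2 = 6: 45/13  (≤ bound)
a_3 = 2: 97/28  (≤ bound)
a_4 = 6: 627/181  (≤ bound)
a_5 = 2: 1351/390  (≤ bound)
a_6 = 6: 8733/2521  (> 776, stop)

1351/390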